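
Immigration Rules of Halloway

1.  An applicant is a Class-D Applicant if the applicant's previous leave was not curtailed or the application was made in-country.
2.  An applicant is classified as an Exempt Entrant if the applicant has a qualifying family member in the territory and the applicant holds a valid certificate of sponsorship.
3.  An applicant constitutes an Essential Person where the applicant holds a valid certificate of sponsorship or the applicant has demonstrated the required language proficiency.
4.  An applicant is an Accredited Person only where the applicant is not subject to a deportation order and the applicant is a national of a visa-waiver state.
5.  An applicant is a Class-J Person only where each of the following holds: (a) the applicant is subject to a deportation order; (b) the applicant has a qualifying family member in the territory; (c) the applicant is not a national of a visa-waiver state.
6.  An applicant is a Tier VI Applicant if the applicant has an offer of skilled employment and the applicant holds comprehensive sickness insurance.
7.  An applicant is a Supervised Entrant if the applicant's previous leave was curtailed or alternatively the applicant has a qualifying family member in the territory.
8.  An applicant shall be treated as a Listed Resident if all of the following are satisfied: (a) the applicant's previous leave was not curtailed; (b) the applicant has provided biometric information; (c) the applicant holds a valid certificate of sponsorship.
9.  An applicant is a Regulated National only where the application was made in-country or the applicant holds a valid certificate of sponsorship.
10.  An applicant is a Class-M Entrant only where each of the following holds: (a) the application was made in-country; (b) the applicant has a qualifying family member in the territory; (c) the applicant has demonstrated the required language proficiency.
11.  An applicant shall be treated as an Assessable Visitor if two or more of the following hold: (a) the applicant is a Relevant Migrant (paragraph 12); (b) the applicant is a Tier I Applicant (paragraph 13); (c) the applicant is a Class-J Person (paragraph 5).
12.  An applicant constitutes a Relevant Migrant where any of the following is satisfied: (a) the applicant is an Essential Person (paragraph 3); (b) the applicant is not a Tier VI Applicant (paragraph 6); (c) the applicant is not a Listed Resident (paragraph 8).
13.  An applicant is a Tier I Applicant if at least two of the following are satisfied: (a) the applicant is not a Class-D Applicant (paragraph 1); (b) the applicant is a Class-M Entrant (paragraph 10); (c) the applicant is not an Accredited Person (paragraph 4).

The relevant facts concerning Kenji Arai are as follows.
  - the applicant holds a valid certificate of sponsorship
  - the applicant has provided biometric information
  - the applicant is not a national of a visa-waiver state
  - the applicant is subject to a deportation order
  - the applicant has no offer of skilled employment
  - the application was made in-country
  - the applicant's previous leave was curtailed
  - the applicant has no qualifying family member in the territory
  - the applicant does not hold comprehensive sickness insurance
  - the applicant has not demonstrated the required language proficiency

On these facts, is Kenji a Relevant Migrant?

Yes

paragraph 3 — Essential Person: [the applicant holds a valid certificate of sponsorship? yes] OR [the applicant has demonstrated the required language proficiency? no] → satisfied.
paragraph 6 — Tier VI Applicant: [the applicant has an offer of skilled employment? no] AND [the applicant holds comprehensive sickness insurance? no] → not satisfied.
paragraph 8 — Listed Resident: [the applicant's previous leave was not curtailed? no] AND [the applicant has provided biometric information? yes] AND [the applicant holds a valid certificate of sponsorship? yes] → not satisfied.
paragraph 12 — Relevant Migrant: [Essential Person (paragraph 3)? yes] OR [not a Tier VI Applicant (paragraph 6)? yes] OR [not a Listed Resident (paragraph 8)? yes] → satisfied.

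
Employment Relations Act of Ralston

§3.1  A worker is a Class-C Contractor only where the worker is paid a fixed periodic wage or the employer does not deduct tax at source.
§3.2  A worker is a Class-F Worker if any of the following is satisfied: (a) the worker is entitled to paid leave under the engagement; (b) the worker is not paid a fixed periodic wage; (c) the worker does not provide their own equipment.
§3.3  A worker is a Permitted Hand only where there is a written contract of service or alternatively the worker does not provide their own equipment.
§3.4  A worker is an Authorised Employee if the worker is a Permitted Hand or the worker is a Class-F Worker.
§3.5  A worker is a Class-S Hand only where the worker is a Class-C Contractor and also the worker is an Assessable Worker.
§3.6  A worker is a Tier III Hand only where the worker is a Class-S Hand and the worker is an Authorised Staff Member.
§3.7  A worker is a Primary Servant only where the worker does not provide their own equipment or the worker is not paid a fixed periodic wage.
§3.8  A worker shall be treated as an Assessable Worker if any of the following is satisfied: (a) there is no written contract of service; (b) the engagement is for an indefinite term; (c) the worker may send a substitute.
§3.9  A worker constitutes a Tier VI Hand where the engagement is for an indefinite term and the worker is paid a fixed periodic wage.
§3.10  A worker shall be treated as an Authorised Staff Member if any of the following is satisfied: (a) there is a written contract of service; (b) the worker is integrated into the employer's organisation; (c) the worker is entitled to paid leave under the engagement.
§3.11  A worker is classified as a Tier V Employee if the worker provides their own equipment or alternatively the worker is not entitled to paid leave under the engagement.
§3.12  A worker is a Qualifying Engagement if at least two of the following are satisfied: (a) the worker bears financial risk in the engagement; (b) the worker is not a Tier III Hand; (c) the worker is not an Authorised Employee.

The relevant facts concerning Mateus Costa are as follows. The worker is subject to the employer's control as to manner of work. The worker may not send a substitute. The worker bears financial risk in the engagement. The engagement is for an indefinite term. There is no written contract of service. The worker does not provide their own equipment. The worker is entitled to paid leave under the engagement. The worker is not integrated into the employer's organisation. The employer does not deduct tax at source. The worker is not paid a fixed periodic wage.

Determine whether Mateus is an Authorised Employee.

Yes

Under §3.3: there is a written contract of service? no; or the worker does not provide their own equipment? yes. So the worker is a Permitted Hand.
Under §3.2: the worker is entitled to paid leave under the engagement? yes; or the worker is not paid a fixed periodic wage? yes; or the worker does not provide their own equipment? yes. So the worker is a Class-F Worker.
Under §3.4: Permitted Hand (§3.3)? yes; or Class-F Worker (§3.2)? yes. So the worker is an Authorised Employee.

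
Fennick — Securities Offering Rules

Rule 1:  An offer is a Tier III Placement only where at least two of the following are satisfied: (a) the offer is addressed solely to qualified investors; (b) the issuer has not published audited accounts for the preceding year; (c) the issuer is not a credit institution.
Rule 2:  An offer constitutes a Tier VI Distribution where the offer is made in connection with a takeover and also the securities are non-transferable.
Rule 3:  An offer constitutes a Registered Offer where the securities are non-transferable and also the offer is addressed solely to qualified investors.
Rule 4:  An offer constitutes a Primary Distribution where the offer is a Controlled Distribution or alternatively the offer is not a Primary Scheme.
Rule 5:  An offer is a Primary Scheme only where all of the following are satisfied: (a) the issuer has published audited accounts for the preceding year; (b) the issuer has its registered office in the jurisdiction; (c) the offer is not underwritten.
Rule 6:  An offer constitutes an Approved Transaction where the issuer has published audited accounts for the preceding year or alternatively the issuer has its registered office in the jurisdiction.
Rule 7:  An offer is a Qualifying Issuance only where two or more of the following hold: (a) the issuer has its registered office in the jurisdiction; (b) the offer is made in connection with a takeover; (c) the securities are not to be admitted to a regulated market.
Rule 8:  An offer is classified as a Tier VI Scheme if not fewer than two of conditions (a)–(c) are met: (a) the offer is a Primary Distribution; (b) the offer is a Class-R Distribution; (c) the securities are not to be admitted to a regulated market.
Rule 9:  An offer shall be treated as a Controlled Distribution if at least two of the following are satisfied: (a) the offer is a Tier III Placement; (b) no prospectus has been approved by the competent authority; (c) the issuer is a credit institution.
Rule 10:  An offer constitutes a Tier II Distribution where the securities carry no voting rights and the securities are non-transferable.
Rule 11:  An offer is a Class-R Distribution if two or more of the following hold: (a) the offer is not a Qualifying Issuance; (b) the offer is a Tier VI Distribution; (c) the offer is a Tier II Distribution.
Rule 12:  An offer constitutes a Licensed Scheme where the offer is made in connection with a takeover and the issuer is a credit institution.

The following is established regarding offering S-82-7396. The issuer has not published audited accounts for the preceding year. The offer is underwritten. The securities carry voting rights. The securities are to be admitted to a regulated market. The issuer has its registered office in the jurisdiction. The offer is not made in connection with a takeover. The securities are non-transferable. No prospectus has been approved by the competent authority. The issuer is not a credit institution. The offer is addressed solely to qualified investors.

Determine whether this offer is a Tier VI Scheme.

No

rule 1 — Tier III Placement: the offer is addressed solely to qualified investors? yes; the issuer has not published audited accounts for the preceding year? yes; the issuer is not a credit institution? yes — 3 of 3 hold (need ≥2) → satisfied.
rule 9 — Controlled Distribution: Tier III Placement (rule 1)? yes; no prospectus has been approved by the competent authority? yes; the issuer is a credit institution? no — 2 of 3 hold (need ≥2) → satisfied.
rule 5 — Primary Scheme: [the issuer has published audited accounts for the preceding year? no] AND [the issuer has its registered office in the jurisdiction? yes] AND [the offer is not underwritten? no] → not satisfied.
rule 4 — Primary Distribution: [Controlled Distribution (rule 9)? yes] OR [not a Primary Scheme (rule 5)? yes] → satisfied.
rule 7 — Qualifying Issuance: the issuer has its registered office in the jurisdiction? yes; the offer is made in connection with a takeover? no; the securities are not to be admitted to a regulated market? no — 1 of 3 hold (need ≥2) → not satisfied.
rule 2 — Tier VI Distribution: [the offer is made in connection with a takeover? no] AND [the securities are non-transferable? yes] → not satisfied.
rule 10 — Tier II Distribution: [the securities carry no voting rights? no] AND [the securities are non-transferable? yes] → not satisfied.
rule 11 — Class-R Distribution: not a Qualifying Issuance (rule 7)? yes; Tier VI Distribution (rule 2)? no; Tier II Distribution (rule 10)? no — 1 of 3 hold (need ≥2) → not satisfied.
rule 8 — Tier VI Scheme: Primary Distribution (rule 4)? yes; Class-R Distribution (rule 11)? no; the securities are not to be admitted to a regulated market? no — 1 of 3 hold (need ≥2) → not satisfied.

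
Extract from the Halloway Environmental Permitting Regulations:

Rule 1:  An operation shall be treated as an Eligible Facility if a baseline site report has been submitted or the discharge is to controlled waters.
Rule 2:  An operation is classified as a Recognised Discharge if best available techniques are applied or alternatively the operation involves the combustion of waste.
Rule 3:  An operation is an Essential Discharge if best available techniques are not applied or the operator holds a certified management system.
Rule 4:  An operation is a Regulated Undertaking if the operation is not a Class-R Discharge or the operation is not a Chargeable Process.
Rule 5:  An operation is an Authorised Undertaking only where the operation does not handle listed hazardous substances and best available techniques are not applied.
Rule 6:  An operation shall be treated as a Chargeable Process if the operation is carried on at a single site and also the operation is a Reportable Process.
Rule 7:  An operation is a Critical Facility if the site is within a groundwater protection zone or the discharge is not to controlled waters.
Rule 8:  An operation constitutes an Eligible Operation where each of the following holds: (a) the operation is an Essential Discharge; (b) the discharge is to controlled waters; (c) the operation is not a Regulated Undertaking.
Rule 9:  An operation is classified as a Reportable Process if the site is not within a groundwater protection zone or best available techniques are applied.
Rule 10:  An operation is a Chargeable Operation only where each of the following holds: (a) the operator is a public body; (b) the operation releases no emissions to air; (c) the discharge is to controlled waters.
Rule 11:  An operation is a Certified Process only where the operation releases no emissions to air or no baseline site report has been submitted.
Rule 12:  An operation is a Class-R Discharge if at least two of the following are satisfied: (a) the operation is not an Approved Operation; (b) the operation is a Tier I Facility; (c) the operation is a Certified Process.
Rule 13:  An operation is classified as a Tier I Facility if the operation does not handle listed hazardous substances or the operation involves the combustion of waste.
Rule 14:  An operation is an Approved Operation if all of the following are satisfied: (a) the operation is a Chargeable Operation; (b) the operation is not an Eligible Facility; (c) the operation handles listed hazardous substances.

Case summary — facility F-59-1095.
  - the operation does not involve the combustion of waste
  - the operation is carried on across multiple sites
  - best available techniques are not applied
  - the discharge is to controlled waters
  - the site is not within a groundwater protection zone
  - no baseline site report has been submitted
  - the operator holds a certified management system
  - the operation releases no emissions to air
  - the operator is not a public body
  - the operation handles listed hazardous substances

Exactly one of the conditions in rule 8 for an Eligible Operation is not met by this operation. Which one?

Regulated Undertaking

Under rule 3: best available techniques are not applied? yes; or the operator holds a certified management system? yes. So the operation is an Essential Discharge.
Under rule 10: the operator is a public body? no; and the operation releases no emissions to air? yes; and the discharge is to controlled waters? yes. So the operation is not a Chargeable Operation.
Under rule 1: a baseline site report has been submitted? no; or the discharge is to controlled waters? yes. So the operation is an Eligible Facility.
Under rule 14: Chargeable Operation (rule 10)? no; and not an Eligible Facility (rule 1)? no; and the operation handles listed hazardous substances? yes. So the operation is not an Approved Operation.
Under rule 13: the operation does not handle listed hazardous substances? no; or the operation involves the combustion of waste? no. So the operation is not a Tier I Facility.
Under rule 11: the operation releases no emissions to air? yes; or no baseline site report has been submitted? yes. So the operation is a Certified Process.
Under rule 12: not an Approved Operation (rule 14)? yes; Tier I Facility (rule 13)? no; Certified Process (rule 11)? yes — 2 of 3 hold (need ≥2) → satisfied.
Under rule 9: the site is not within a groundwater protection zone? yes; or best available techniques are applied? no. So the operation is a Reportable Process.
Under rule 6: the operation is carried on at a single site? no; and Reportable Process (rule 9)? yes. So the operation is not a Chargeable Process.
Under rule 4: not a Class-R Discharge (rule 12)? no; or not a Chargeable Process (rule 6)? yes. So the operation is a Regulated Undertaking.
Under rule 8: Essential Discharge (rule 3)? yes; and the discharge is to controlled waters? yes; and not a Regulated Undertaking (rule 4)? no. So the operation is not an Eligible Operation.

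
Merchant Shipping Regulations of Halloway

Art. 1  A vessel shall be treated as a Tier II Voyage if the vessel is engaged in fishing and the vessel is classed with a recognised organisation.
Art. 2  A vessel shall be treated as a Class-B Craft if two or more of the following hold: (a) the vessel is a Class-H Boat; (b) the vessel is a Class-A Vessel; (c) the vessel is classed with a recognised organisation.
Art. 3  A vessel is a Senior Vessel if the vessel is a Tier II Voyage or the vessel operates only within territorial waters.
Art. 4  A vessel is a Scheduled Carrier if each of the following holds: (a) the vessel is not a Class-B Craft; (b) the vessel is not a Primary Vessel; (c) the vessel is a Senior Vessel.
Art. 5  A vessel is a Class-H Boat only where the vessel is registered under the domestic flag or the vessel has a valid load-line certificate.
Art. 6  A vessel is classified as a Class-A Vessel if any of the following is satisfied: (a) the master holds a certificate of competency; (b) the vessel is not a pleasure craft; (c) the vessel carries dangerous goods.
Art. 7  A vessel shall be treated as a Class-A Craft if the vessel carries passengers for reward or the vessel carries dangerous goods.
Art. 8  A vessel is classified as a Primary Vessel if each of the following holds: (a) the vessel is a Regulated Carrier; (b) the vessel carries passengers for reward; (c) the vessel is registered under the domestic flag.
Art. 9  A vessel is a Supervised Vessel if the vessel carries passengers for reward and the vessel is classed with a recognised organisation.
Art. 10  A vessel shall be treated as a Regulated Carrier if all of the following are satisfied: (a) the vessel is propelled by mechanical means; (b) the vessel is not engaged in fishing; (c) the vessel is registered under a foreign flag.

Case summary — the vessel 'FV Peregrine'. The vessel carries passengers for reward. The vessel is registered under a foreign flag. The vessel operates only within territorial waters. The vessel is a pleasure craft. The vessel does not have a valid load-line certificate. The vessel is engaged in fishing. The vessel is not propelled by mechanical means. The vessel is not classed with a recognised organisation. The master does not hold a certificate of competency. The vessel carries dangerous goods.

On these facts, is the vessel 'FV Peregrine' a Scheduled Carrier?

Yes

Under article 5: the vessel is registered under the domestic flag? no; or the vessel has a valid load-line certificate? no. So the vessel is not a Class-H Boat.
Under article 6: the master holds a certificate of competency? no; or the vessel is not a pleasure craft? no; or the vessel carries dangerous goods? yes. So the vessel is a Class-A Vessel.
Under article 2: Class-H Boat (article 5)? no; Class-A Vessel (article 6)? yes; the vessel is classed with a recognised organisation? no — 1 of 3 hold (need ≥2) → not satisfied.
Under article 10: the vessel is propelled by mechanical means? no; and the vessel is not engaged in fishing? no; and the vessel is registered under a foreign flag? yes. So the vessel is not a Regulated Carrier.
Under article 8: Regulated Carrier (article 10)? no; and the vessel carries passengers for reward? yes; and the vessel is registered under the domestic flag? no. So the vessel is not a Primary Vessel.
Under article 1: the vessel is engaged in fishing? yes; and the vessel is classed with a recognised organisation? no. So the vessel is not a Tier II Voyage.
Under article 3: Tier II Voyage (article 1)? no; or the vessel operates only within territorial waters? yes. So the vessel is a Senior Vessel.
Under article 4: not a Class-B Craft (article 2)? yes; and not a Primary Vessel (article 8)? yes; and Senior Vessel (article 3)? yes. So the vessel is a Scheduled Carrier.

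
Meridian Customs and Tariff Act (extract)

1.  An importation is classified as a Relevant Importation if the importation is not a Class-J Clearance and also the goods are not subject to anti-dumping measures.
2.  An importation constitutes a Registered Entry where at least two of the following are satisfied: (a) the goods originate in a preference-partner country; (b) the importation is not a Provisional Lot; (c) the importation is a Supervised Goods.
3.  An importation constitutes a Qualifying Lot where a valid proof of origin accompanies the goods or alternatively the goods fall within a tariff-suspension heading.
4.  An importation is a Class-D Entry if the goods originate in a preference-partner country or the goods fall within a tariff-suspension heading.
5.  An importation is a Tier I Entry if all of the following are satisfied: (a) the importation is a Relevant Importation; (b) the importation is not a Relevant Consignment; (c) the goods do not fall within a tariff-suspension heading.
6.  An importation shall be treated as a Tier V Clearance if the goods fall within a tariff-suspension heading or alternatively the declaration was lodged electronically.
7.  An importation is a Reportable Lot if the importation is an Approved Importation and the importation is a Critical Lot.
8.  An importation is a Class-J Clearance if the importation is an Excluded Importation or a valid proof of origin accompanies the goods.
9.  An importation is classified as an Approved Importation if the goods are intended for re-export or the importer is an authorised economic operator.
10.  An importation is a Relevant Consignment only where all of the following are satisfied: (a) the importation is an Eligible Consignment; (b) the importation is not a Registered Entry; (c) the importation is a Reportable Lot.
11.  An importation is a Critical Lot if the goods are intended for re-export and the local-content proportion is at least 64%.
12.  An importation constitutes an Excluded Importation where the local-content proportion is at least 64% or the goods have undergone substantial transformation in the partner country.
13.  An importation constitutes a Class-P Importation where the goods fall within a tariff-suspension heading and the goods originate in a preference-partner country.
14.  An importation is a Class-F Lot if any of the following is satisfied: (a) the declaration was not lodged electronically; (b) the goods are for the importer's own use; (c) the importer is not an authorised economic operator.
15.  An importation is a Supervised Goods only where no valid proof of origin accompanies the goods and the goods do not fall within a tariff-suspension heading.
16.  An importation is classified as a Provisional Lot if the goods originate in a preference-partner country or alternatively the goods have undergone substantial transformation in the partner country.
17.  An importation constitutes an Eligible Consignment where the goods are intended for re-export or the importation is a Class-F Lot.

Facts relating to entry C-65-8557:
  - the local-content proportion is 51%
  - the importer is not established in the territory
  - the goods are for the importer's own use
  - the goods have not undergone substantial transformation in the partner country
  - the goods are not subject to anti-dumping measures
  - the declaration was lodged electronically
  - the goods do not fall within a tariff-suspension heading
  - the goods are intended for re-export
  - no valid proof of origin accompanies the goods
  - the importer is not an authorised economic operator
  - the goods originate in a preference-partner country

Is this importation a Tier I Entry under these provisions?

Under paragraph 12: local-content proportion: 51% ≥ 64%? no; or the goods have undergone substantial transformation in the partner country? no. So the importation is not an Excluded Importation.
Under paragraph 8: Excluded Importation (paragraph 12)? no; or a valid proof of origin accompanies the goods? no. So the importation is not a Class-J Clearance.
Under paragraph 1: not a Class-J Clearance (paragraph 8)? yes; and the goods are not subject to anti-dumping measures? yes. So the importation is a Relevant Importation.
Under paragraph 14: the declaration was not lodged electronically? no; or the goods are for the importer's own use? yes; or the importer is not an authorised economic operator? yes. So the importation is a Class-F Lot.
Under paragraph 17: the goods are intended for re-export? yes; or Class-F Lot (paragraph 14)? yes. So the importation is an Eligible Consignment.
Under paragraph 16: the goods originate in a preference-partner country? yes; or the goods have undergone substantial transformation in the partner country? no. So the importation is a Provisional Lot.
Under paragraph 15: no valid proof of origin accompanies the goods? yes; and the goods do not fall within a tariff-suspension heading? yes. So the importation is a Supervised Goods.
Under paragraph 2: the goods originate in a preference-partner country? yes; not a Provisional Lot (paragraph 16)? no; Supervised Goods (paragraph 15)? yes — 2 of 3 hold (need ≥2) → satisfied.
Under paragraph 9: the goods are intended for re-export? yes; or the importer is an authorised economic operator? no. So the importation is an Approved Importation.
Under paragraph 11: the goods are intended for re-export? yes; and local-content proportion: 51% ≥ 64%? no. So the importation is not a Critical Lot.
Under paragraph 7: Approved Importation (paragraph 9)? yes; and Critical Lot (paragraph 11)? no. So the importation is not a Reportable Lot.
Under paragraph 10: Eligible Consignment (paragraph 17)? yes; and not a Registered Entry (paragraph 2)? no; and Reportable Lot (paragraph 7)? no. So the importation is not a Relevant Consignment.
Under paragraph 5: Relevant Importation (paragraph 1)? yes; and not a Relevant Consignment (paragraph 10)? yes; and the goods do not fall within a tariff-suspension heading? yes. So the importation is a Tier I Entry.

Yes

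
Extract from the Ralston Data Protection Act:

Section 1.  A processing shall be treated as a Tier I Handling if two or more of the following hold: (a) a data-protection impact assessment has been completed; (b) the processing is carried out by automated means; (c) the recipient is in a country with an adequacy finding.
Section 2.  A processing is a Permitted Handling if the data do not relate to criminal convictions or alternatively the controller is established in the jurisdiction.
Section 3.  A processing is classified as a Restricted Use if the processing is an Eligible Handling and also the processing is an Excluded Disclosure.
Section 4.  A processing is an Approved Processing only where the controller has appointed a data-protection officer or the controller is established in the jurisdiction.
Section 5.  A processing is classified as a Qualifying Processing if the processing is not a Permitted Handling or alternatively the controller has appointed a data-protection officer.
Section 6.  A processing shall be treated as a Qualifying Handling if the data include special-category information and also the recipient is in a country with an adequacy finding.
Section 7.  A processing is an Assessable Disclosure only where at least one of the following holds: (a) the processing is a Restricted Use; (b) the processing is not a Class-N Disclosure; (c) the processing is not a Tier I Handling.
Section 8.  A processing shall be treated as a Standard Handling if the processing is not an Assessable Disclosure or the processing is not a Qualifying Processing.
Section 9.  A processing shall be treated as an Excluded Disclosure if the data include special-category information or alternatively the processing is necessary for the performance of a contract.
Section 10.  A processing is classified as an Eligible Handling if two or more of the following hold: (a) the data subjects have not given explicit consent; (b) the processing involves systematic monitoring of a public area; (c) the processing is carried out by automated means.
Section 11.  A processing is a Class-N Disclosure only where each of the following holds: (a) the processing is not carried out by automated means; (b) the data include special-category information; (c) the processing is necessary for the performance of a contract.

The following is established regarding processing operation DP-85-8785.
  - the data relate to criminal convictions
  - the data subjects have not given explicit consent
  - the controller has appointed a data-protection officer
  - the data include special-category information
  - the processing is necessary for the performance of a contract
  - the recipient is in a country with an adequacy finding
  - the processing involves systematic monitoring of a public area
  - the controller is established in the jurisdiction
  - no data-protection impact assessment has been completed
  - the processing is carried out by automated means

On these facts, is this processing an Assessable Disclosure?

Yes

section 10 — Eligible Handling: the data subjects have not given explicit consent? yes; the processing involves systematic monitoring of a public area? yes; the processing is carried out by automated means? yes — 3 of 3 hold (need ≥2) → satisfied.
section 9 — Excluded Disclosure: [the data include special-category information? yes] OR [the processing is necessary for the performance of a contract? yes] → satisfied.
section 3 — Restricted Use: [Eligible Handling (section 10)? yes] AND [Excluded Disclosure (section 9)? yes] → satisfied.
section 11 — Class-N Disclosure: [the processing is not carried out by automated means? no] AND [the data include special-category information? yes] AND [the processing is necessary for the performance of a contract? yes] → not satisfied.
section 1 — Tier I Handling: a data-protection impact assessment has been completed? no; the processing is carried out by automated means? yes; the recipient is in a country with an adequacy finding? yes — 2 of 3 hold (need ≥2) → satisfied.
section 7 — Assessable Disclosure: [Restricted Use (section 3)? yes] OR [not a Class-N Disclosure (section 11)? yes] OR [not a Tier I Handling (section 1)? no] → satisfied.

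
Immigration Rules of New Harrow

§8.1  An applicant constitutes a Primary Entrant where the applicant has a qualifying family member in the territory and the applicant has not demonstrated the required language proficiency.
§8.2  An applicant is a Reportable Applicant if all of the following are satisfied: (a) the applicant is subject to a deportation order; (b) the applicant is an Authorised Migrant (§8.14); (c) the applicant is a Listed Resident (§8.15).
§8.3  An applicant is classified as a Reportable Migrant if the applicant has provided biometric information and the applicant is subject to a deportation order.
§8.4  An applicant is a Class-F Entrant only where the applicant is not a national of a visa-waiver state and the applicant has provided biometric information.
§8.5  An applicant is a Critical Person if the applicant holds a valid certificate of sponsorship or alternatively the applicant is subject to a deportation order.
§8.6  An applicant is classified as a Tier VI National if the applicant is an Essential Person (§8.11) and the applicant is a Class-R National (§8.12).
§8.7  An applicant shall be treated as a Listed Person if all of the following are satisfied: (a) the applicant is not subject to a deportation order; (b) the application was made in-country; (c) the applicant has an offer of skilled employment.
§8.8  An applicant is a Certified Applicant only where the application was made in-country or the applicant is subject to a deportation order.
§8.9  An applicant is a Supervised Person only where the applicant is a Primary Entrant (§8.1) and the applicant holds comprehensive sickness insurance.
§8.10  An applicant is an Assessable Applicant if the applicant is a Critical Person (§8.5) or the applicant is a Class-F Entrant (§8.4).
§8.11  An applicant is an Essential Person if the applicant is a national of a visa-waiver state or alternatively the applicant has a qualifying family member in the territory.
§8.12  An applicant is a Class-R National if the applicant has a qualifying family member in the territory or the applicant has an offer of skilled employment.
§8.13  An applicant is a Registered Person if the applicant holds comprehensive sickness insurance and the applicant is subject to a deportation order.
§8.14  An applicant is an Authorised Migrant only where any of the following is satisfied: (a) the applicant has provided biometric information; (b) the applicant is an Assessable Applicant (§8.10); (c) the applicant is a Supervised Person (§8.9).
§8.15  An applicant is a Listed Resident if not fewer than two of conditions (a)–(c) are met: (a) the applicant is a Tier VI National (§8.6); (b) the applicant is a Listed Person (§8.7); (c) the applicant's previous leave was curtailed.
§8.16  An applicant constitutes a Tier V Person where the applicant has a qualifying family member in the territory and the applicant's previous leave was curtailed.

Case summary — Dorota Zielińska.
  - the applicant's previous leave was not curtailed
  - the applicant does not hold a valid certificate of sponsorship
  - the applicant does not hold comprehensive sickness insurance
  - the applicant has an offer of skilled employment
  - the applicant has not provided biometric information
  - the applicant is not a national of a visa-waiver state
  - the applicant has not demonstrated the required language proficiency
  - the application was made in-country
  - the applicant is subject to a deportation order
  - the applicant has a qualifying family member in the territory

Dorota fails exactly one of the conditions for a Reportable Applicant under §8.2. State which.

§8.5 — Critical Person: [the applicant holds a valid certificate of sponsorship? no] OR [the applicant is subject to a deportation order? yes] → satisfied.
§8.4 — Class-F Entrant: [the applicant is not a national of a visa-waiver state? yes] AND [the applicant has provided biometric information? no] → not satisfied.
§8.10 — Assessable Applicant: [Critical Person (§8.5)? yes] OR [Class-F Entrant (§8.4)? no] → satisfied.
§8.1 — Primary Entrant: [the applicant has a qualifying family member in the territory? yes] AND [the applicant has not demonstrated the required language proficiency? yes] → satisfied.
§8.9 — Supervised Person: [Primary Entrant (§8.1)? yes] AND [the applicant holds comprehensive sickness insurance? no] → not satisfied.
§8.14 — Authorised Migrant: [the applicant has provided biometric information? no] OR [Assessable Applicant (§8.10)? yes] OR [Supervised Person (§8.9)? no] → satisfied.
§8.11 — Essential Person: [the applicant is a national of a visa-waiver state? no] OR [the applicant has a qualifying family member in the territory? yes] → satisfied.
§8.12 — Class-R National: [the applicant has a qualifying family member in the territory? yes] OR [the applicant has an offer of skilled employment? yes] → satisfied.
§8.6 — Tier VI National: [Essential Person (§8.11)? yes] AND [Class-R National (§8.12)? yes] → satisfied.
§8.7 — Listed Person: [the applicant is not subject to a deportation order? no] AND [the application was made in-country? yes] AND [the applicant has an offer of skilled employment? yes] → not satisfied.
§8.15 — Listed Resident: Tier VI National (§8.6)? yes; Listed Person (§8.7)? no; the applicant's previous leave was curtailed? no — 1 of 3 hold (need ≥2) → not satisfied.
§8.2 — Reportable Applicant: [the applicant is subject to a deportation order? yes] AND [Authorised Migrant (§8.14)? yes] AND [Listed Resident (§8.15)? no] → not satisfied.

Listed Resident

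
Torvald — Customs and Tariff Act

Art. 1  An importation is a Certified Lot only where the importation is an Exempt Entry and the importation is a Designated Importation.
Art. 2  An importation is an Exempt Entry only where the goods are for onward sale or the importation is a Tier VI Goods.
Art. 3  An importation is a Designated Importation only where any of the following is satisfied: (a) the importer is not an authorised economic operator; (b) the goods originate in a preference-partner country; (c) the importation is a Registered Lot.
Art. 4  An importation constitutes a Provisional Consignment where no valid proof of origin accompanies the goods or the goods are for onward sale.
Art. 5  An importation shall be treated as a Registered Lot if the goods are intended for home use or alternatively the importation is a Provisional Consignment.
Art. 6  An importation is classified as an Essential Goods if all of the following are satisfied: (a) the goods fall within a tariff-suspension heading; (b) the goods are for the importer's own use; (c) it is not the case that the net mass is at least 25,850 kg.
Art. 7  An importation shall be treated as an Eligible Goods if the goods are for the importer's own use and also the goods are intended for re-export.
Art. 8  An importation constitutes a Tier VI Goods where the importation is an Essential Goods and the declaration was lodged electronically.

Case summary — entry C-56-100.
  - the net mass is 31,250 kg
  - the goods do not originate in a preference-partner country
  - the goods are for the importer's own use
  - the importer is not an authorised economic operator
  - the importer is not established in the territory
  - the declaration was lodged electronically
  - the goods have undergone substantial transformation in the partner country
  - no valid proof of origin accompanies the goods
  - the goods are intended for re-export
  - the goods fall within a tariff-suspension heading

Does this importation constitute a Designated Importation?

article 4 — Provisional Consignment: [no valid proof of origin accompanies the goods? yes] OR [the goods are for onward sale? no] → satisfied.
article 5 — Registered Lot: [the goods are intended for home use? no] OR [Provisional Consignment (article 4)? yes] → satisfied.
article 3 — Designated Importation: [the importer is not an authorised economic operator? yes] OR [the goods originate in a preference-partner country? no] OR [Registered Lot (article 5)? yes] → satisfied.

Yes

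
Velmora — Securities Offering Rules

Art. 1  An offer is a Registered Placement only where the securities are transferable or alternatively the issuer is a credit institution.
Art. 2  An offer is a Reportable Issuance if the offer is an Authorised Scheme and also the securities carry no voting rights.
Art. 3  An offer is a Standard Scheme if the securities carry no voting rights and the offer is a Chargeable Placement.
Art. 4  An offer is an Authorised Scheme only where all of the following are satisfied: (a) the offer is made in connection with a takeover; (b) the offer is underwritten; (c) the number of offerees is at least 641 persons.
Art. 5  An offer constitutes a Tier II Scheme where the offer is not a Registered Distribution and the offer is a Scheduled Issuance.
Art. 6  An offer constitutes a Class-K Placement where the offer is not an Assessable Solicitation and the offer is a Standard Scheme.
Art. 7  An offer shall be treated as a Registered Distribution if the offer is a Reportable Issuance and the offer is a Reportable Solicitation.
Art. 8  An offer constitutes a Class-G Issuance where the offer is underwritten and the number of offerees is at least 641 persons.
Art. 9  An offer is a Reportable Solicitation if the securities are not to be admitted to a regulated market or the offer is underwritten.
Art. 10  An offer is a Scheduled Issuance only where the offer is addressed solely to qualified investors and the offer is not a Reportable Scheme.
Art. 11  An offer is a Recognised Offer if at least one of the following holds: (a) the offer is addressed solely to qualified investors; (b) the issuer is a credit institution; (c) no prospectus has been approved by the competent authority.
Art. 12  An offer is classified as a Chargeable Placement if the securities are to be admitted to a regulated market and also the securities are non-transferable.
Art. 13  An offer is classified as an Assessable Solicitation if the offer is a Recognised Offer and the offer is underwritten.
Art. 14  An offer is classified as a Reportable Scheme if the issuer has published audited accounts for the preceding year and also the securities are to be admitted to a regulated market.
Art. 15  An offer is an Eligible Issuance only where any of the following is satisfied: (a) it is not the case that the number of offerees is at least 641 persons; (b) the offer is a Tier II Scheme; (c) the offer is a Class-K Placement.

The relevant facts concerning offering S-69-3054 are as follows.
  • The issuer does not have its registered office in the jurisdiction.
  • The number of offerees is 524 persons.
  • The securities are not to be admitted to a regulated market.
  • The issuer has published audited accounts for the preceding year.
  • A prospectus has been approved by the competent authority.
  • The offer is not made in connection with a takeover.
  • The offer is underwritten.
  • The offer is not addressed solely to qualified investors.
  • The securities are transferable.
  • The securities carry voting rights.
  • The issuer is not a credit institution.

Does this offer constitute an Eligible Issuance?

article 4 — Authorised Scheme: [the offer is made in connection with a takeover? no] AND [the offer is underwritten? yes] AND [number of offerees: 524 persons ≥ 641 persons? no] → not satisfied.
article 2 — Reportable Issuance: [Authorised Scheme (article 4)? no] AND [the securities carry no voting rights? no] → not satisfied.
article 9 — Reportable Solicitation: [the securities are not to be admitted to a regulated market? yes] OR [the offer is underwritten? yes] → satisfied.
article 7 — Registered Distribution: [Reportable Issuance (article 2)? no] AND [Reportable Solicitation (article 9)? yes] → not satisfied.
article 14 — Reportable Scheme: [the issuer has published audited accounts for the preceding year? yes] AND [the securities are to be admitted to a regulated market? no] → not satisfied.
article 10 — Scheduled Issuance: [the offer is addressed solely to qualified investors? no] AND [not a Reportable Scheme (article 14)? yes] → not satisfied.
article 5 — Tier II Scheme: [not a Registered Distribution (article 7)? yes] AND [Scheduled Issuance (article 10)? no] → not satisfied.
article 11 — Recognised Offer: [the offer is addressed solely to qualified investors? no] OR [the issuer is a credit institution? no] OR [no prospectus has been approved by the competent authority? no] → not satisfied.
article 13 — Assessable Solicitation: [Recognised Offer (article 11)? no] AND [the offer is underwritten? yes] → not satisfied.
article 12 — Chargeable Placement: [the securities are to be admitted to a regulated market? no] AND [the securities are non-transferable? no] → not satisfied.
article 3 — Standard Scheme: [the securities carry no voting rights? no] AND [Chargeable Placement (article 12)? no] → not satisfied.
article 6 — Class-K Placement: [not an Assessable Solicitation (article 13)? yes] AND [Standard Scheme (article 3)? no] → not satisfied.
article 15 — Eligible Issuance: [number of offerees: 524 persons ≥ 641 persons? no, so negated condition yes] OR [Tier II Scheme (article 5)? no] OR [Class-K Placement (article 6)? no] → satisfied.

Yes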